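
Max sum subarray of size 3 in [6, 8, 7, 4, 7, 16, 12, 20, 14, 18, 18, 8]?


[0:3]: 21
[1:4]: 19
[2:5]: 18
[3:6]: 27
[4:7]: 35
[5:8]: 48
[6:9]: 46
[7:10]: 52
[8:11]: 50
[9:12]: 44

Max: 52 at [7:10]


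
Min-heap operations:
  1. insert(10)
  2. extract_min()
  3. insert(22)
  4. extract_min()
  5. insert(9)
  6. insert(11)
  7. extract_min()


insert(10) -> [10]
extract_min()->10, []
insert(22) -> [22]
extract_min()->22, []
insert(9) -> [9]
insert(11) -> [9, 11]
extract_min()->9, [11]

Final heap: [11]


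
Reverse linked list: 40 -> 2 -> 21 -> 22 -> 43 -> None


Step 1: curr=40, set curr.next=prev(None) | reversed so far: 40
Step 2: curr=2, set curr.next=prev(40) | reversed so far: 2 -> 40
Step 3: curr=21, set curr.next=prev(2) | reversed so far: 21 -> 2 -> 40
Step 4: curr=22, set curr.next=prev(21) | reversed so far: 22 -> 21 -> 2 -> 40
Step 5: curr=43, set curr.next=prev(22) | reversed so far: 43 -> 22 -> 21 -> 2 -> 40

43 -> 22 -> 21 -> 2 -> 40 -> None


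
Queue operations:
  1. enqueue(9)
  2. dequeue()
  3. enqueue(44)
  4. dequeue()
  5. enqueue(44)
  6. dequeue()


enqueue(9) -> [9]
dequeue()->9, []
enqueue(44) -> [44]
dequeue()->44, []
enqueue(44) -> [44]
dequeue()->44, []

Final queue: []


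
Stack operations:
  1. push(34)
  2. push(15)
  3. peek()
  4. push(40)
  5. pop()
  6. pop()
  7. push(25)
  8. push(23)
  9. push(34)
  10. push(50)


push(34) -> [34]
push(15) -> [34, 15]
peek()->15
push(40) -> [34, 15, 40]
pop()->40, [34, 15]
pop()->15, [34]
push(25) -> [34, 25]
push(23) -> [34, 25, 23]
push(34) -> [34, 25, 23, 34]
push(50) -> [34, 25, 23, 34, 50]

Final stack: [34, 25, 23, 34, 50]


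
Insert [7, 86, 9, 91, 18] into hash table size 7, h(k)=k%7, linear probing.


Insert 7: h=0 -> slot 0
Insert 86: h=2 -> slot 2
Insert 9: h=2, 1 probes -> slot 3
Insert 91: h=0, 1 probes -> slot 1
Insert 18: h=4 -> slot 4

Table: [7, 91, 86, 9, 18, None, None]


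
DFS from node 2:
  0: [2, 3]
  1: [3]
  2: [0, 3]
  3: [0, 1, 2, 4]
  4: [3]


Visit 2, push [3, 0]
Visit 0, push [3]
Visit 3, push [4, 1]
Visit 1, push []
Visit 4, push []

DFS order: [2, 0, 3, 1, 4]


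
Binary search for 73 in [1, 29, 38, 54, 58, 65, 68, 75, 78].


Step 1: lo=0, hi=8, mid=4, val=58
Step 2: lo=5, hi=8, mid=6, val=68
Step 3: lo=7, hi=8, mid=7, val=75

Not found


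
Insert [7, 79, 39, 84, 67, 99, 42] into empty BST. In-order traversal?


Insert 7: root
Insert 79: R from 7
Insert 39: R from 7 -> L from 79
Insert 84: R from 7 -> R from 79
Insert 67: R from 7 -> L from 79 -> R from 39
Insert 99: R from 7 -> R from 79 -> R from 84
Insert 42: R from 7 -> L from 79 -> R from 39 -> L from 67

In-order: [7, 39, 42, 67, 79, 84, 99]


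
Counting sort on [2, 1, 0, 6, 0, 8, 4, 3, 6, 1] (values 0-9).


Input: [2, 1, 0, 6, 0, 8, 4, 3, 6, 1]
Counts: [2, 2, 1, 1, 1, 0, 2, 0, 1, 0]

Sorted: [0, 0, 1, 1, 2, 3, 4, 6, 6, 8]


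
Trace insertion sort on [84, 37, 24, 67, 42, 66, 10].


Initial: [84, 37, 24, 67, 42, 66, 10]
Insert 37: [37, 84, 24, 67, 42, 66, 10]
Insert 24: [24, 37, 84, 67, 42, 66, 10]
Insert 67: [24, 37, 67, 84, 42, 66, 10]
Insert 42: [24, 37, 42, 67, 84, 66, 10]
Insert 66: [24, 37, 42, 66, 67, 84, 10]
Insert 10: [10, 24, 37, 42, 66, 67, 84]

Sorted: [10, 24, 37, 42, 66, 67, 84]


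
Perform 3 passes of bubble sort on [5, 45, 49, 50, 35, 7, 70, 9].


Initial: [5, 45, 49, 50, 35, 7, 70, 9]
Pass 1: [5, 45, 49, 35, 7, 50, 9, 70] (3 swaps)
Pass 2: [5, 45, 35, 7, 49, 9, 50, 70] (3 swaps)
Pass 3: [5, 35, 7, 45, 9, 49, 50, 70] (3 swaps)

After 3 passes: [5, 35, 7, 45, 9, 49, 50, 70]


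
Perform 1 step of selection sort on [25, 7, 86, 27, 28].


Initial: [25, 7, 86, 27, 28]
Step 1: min=7 at 1
  Swap: [7, 25, 86, 27, 28]

After 1 step: [7, 25, 86, 27, 28]


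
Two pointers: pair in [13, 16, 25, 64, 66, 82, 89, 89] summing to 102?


lo=0(13)+hi=7(89)=102

Yes: 13+89=102


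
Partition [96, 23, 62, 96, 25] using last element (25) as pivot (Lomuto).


Pivot: 25
  23 <= 25: swap -> [23, 96, 62, 96, 25]
Place pivot at 1: [23, 25, 62, 96, 96]

Partitioned: [23, 25, 62, 96, 96]


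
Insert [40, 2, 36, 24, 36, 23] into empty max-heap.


Insert 40: [40]
Insert 2: [40, 2]
Insert 36: [40, 2, 36]
Insert 24: [40, 24, 36, 2]
Insert 36: [40, 36, 36, 2, 24]
Insert 23: [40, 36, 36, 2, 24, 23]

Final heap: [40, 36, 36, 2, 24, 23]


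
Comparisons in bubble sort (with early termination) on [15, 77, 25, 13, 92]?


Algorithm: bubble sort (with early termination)
Input: [15, 77, 25, 13, 92]
Sorted: [13, 15, 25, 77, 92]

10


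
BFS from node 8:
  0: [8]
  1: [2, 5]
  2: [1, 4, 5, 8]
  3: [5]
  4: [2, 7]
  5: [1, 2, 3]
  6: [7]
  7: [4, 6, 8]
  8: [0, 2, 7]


Visit 8, enqueue [0, 2, 7]
Visit 0, enqueue []
Visit 2, enqueue [1, 4, 5]
Visit 7, enqueue [6]
Visit 1, enqueue []
Visit 4, enqueue []
Visit 5, enqueue [3]
Visit 6, enqueue []
Visit 3, enqueue []

BFS order: [8, 0, 2, 7, 1, 4, 5, 6, 3]


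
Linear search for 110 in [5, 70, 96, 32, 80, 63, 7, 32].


i=0: 5!=110
i=1: 70!=110
i=2: 96!=110
i=3: 32!=110
i=4: 80!=110
i=5: 63!=110
i=6: 7!=110
i=7: 32!=110

Not found, 8 comps


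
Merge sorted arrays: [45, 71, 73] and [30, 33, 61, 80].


Take 30 from B
Take 33 from B
Take 45 from A
Take 61 from B
Take 71 from A
Take 73 from A

Merged: [30, 33, 45, 61, 71, 73, 80]


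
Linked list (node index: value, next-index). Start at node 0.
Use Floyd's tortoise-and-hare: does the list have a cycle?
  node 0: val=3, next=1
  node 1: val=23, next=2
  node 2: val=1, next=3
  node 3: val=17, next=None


Floyd's tortoise (slow, +1) and hare (fast, +2):
  init: slow=0, fast=0
  step 1: slow=1, fast=2
  step 2: fast 2->3->None, no cycle

Cycle: no


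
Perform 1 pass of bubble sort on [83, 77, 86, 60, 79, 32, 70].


Initial: [83, 77, 86, 60, 79, 32, 70]
Pass 1: [77, 83, 60, 79, 32, 70, 86] (5 swaps)

After 1 pass: [77, 83, 60, 79, 32, 70, 86]


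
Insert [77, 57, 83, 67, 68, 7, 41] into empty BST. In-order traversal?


Insert 77: root
Insert 57: L from 77
Insert 83: R from 77
Insert 67: L from 77 -> R from 57
Insert 68: L from 77 -> R from 57 -> R from 67
Insert 7: L from 77 -> L from 57
Insert 41: L from 77 -> L from 57 -> R from 7

In-order: [7, 41, 57, 67, 68, 77, 83]


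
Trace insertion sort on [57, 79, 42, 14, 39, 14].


Initial: [57, 79, 42, 14, 39, 14]
Insert 79: [57, 79, 42, 14, 39, 14]
Insert 42: [42, 57, 79, 14, 39, 14]
Insert 14: [14, 42, 57, 79, 39, 14]
Insert 39: [14, 39, 42, 57, 79, 14]
Insert 14: [14, 14, 39, 42, 57, 79]

Sorted: [14, 14, 39, 42, 57, 79]


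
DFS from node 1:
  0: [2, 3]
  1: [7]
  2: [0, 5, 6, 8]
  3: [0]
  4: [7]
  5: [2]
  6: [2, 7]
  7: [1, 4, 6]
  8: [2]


Visit 1, push [7]
Visit 7, push [6, 4]
Visit 4, push []
Visit 6, push [2]
Visit 2, push [8, 5, 0]
Visit 0, push [3]
Visit 3, push []
Visit 5, push []
Visit 8, push []

DFS order: [1, 7, 4, 6, 2, 0, 3, 5, 8]


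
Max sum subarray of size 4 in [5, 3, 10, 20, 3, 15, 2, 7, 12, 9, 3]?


[0:4]: 38
[1:5]: 36
[2:6]: 48
[3:7]: 40
[4:8]: 27
[5:9]: 36
[6:10]: 30
[7:11]: 31

Max: 48 at [2:6]


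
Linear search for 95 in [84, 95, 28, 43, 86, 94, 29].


i=0: 84!=95
i=1: 95==95 found!

Found at 1, 2 comps


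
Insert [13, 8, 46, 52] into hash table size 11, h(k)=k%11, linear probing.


Insert 13: h=2 -> slot 2
Insert 8: h=8 -> slot 8
Insert 46: h=2, 1 probes -> slot 3
Insert 52: h=8, 1 probes -> slot 9

Table: [None, None, 13, 46, None, None, None, None, 8, 52, None]


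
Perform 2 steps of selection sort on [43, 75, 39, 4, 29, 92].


Initial: [43, 75, 39, 4, 29, 92]
Step 1: min=4 at 3
  Swap: [4, 75, 39, 43, 29, 92]
Step 2: min=29 at 4
  Swap: [4, 29, 39, 43, 75, 92]

After 2 steps: [4, 29, 39, 43, 75, 92]


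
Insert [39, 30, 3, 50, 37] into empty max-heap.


Insert 39: [39]
Insert 30: [39, 30]
Insert 3: [39, 30, 3]
Insert 50: [50, 39, 3, 30]
Insert 37: [50, 39, 3, 30, 37]

Final heap: [50, 39, 3, 30, 37]


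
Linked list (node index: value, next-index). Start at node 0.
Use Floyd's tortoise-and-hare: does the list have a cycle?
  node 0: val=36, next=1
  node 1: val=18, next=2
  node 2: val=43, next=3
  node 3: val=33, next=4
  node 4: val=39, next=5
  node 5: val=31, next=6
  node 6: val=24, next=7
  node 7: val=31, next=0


Floyd's tortoise (slow, +1) and hare (fast, +2):
  init: slow=0, fast=0
  step 1: slow=1, fast=2
  step 2: slow=2, fast=4
  step 3: slow=3, fast=6
  step 4: slow=4, fast=0
  step 5: slow=5, fast=2
  step 6: slow=6, fast=4
  step 7: slow=7, fast=6
  step 8: slow=0, fast=0
  slow == fast at node 0: cycle detected

Cycle: yes


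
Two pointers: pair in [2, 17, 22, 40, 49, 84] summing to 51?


lo=0(2)+hi=5(84)=86
lo=0(2)+hi=4(49)=51

Yes: 2+49=51


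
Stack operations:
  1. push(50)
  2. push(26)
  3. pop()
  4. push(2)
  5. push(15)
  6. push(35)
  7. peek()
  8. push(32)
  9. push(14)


push(50) -> [50]
push(26) -> [50, 26]
pop()->26, [50]
push(2) -> [50, 2]
push(15) -> [50, 2, 15]
push(35) -> [50, 2, 15, 35]
peek()->35
push(32) -> [50, 2, 15, 35, 32]
push(14) -> [50, 2, 15, 35, 32, 14]

Final stack: [50, 2, 15, 35, 32, 14]


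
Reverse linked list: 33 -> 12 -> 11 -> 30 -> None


Step 1: curr=33, set curr.next=prev(None) | reversed so far: 33
Step 2: curr=12, set curr.next=prev(33) | reversed so far: 12 -> 33
Step 3: curr=11, set curr.next=prev(12) | reversed so far: 11 -> 12 -> 33
Step 4: curr=30, set curr.next=prev(11) | reversed so far: 30 -> 11 -> 12 -> 33

30 -> 11 -> 12 -> 33 -> None


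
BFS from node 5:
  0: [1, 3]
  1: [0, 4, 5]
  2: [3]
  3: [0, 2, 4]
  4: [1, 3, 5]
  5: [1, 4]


Visit 5, enqueue [1, 4]
Visit 1, enqueue [0]
Visit 4, enqueue [3]
Visit 0, enqueue []
Visit 3, enqueue [2]
Visit 2, enqueue []

BFS order: [5, 1, 4, 0, 3, 2]


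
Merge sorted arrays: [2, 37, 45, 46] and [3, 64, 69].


Take 2 from A
Take 3 from B
Take 37 from A
Take 45 from A
Take 46 from A

Merged: [2, 3, 37, 45, 46, 64, 69]


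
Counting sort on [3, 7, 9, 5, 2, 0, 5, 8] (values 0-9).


Input: [3, 7, 9, 5, 2, 0, 5, 8]
Counts: [1, 0, 1, 1, 0, 2, 0, 1, 1, 1]

Sorted: [0, 2, 3, 5, 5, 7, 8, 9]


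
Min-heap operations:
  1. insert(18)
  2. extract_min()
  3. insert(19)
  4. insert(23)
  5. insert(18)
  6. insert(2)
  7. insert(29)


insert(18) -> [18]
extract_min()->18, []
insert(19) -> [19]
insert(23) -> [19, 23]
insert(18) -> [18, 23, 19]
insert(2) -> [2, 18, 19, 23]
insert(29) -> [2, 18, 19, 23, 29]

Final heap: [2, 18, 19, 23, 29]


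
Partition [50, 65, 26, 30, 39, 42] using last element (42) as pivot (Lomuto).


Pivot: 42
  26 <= 42: swap -> [26, 65, 50, 30, 39, 42]
  30 <= 42: swap -> [26, 30, 50, 65, 39, 42]
  39 <= 42: swap -> [26, 30, 39, 65, 50, 42]
Place pivot at 3: [26, 30, 39, 42, 50, 65]

Partitioned: [26, 30, 39, 42, 50, 65]


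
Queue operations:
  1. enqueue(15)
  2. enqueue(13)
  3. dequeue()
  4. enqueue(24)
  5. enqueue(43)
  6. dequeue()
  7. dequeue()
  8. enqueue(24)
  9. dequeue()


enqueue(15) -> [15]
enqueue(13) -> [15, 13]
dequeue()->15, [13]
enqueue(24) -> [13, 24]
enqueue(43) -> [13, 24, 43]
dequeue()->13, [24, 43]
dequeue()->24, [43]
enqueue(24) -> [43, 24]
dequeue()->43, [24]

Final queue: [24]


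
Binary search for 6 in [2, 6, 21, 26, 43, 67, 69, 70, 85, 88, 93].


Step 1: lo=0, hi=10, mid=5, val=67
Step 2: lo=0, hi=4, mid=2, val=21
Step 3: lo=0, hi=1, mid=0, val=2
Step 4: lo=1, hi=1, mid=1, val=6

Found at index 1


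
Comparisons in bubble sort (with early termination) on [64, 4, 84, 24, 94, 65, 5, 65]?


Algorithm: bubble sort (with early termination)
Input: [64, 4, 84, 24, 94, 65, 5, 65]
Sorted: [4, 5, 24, 64, 65, 65, 84, 94]

27


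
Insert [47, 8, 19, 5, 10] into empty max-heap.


Insert 47: [47]
Insert 8: [47, 8]
Insert 19: [47, 8, 19]
Insert 5: [47, 8, 19, 5]
Insert 10: [47, 10, 19, 5, 8]

Final heap: [47, 10, 19, 5, 8]


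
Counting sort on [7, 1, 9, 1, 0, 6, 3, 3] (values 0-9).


Input: [7, 1, 9, 1, 0, 6, 3, 3]
Counts: [1, 2, 0, 2, 0, 0, 1, 1, 0, 1]

Sorted: [0, 1, 1, 3, 3, 6, 7, 9]


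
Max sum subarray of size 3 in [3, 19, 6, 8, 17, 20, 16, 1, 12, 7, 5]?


[0:3]: 28
[1:4]: 33
[2:5]: 31
[3:6]: 45
[4:7]: 53
[5:8]: 37
[6:9]: 29
[7:10]: 20
[8:11]: 24

Max: 53 at [4:7]


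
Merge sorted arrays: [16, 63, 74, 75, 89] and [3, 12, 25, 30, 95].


Take 3 from B
Take 12 from B
Take 16 from A
Take 25 from B
Take 30 from B
Take 63 from A
Take 74 from A
Take 75 from A
Take 89 from A

Merged: [3, 12, 16, 25, 30, 63, 74, 75, 89, 95]


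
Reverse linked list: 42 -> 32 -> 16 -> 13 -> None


Step 1: curr=42, set curr.next=prev(None) | reversed so far: 42
Step 2: curr=32, set curr.next=prev(42) | reversed so far: 32 -> 42
Step 3: curr=16, set curr.next=prev(32) | reversed so far: 16 -> 32 -> 42
Step 4: curr=13, set curr.next=prev(16) | reversed so far: 13 -> 16 -> 32 -> 42

13 -> 16 -> 32 -> 42 -> None


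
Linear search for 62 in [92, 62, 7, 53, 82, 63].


i=0: 92!=62
i=1: 62==62 found!

Found at 1, 2 comps


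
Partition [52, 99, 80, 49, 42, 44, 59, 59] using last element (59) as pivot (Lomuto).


Pivot: 59
  52 <= 59: advance i (no swap)
  49 <= 59: swap -> [52, 49, 80, 99, 42, 44, 59, 59]
  42 <= 59: swap -> [52, 49, 42, 99, 80, 44, 59, 59]
  44 <= 59: swap -> [52, 49, 42, 44, 80, 99, 59, 59]
  59 <= 59: swap -> [52, 49, 42, 44, 59, 99, 80, 59]
Place pivot at 5: [52, 49, 42, 44, 59, 59, 80, 99]

Partitioned: [52, 49, 42, 44, 59, 59, 80, 99]


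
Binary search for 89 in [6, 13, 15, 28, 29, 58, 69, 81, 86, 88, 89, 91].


Step 1: lo=0, hi=11, mid=5, val=58
Step 2: lo=6, hi=11, mid=8, val=86
Step 3: lo=9, hi=11, mid=10, val=89

Found at index 10


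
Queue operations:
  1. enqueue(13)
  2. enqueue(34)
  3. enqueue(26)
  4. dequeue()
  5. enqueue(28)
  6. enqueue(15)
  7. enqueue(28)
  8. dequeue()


enqueue(13) -> [13]
enqueue(34) -> [13, 34]
enqueue(26) -> [13, 34, 26]
dequeue()->13, [34, 26]
enqueue(28) -> [34, 26, 28]
enqueue(15) -> [34, 26, 28, 15]
enqueue(28) -> [34, 26, 28, 15, 28]
dequeue()->34, [26, 28, 15, 28]

Final queue: [26, 28, 15, 28]


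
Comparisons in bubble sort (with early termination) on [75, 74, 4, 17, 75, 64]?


Algorithm: bubble sort (with early termination)
Input: [75, 74, 4, 17, 75, 64]
Sorted: [4, 17, 64, 74, 75, 75]

14


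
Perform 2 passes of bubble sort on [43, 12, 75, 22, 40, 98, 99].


Initial: [43, 12, 75, 22, 40, 98, 99]
Pass 1: [12, 43, 22, 40, 75, 98, 99] (3 swaps)
Pass 2: [12, 22, 40, 43, 75, 98, 99] (2 swaps)

After 2 passes: [12, 22, 40, 43, 75, 98, 99]


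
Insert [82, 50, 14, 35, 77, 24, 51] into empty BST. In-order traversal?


Insert 82: root
Insert 50: L from 82
Insert 14: L from 82 -> L from 50
Insert 35: L from 82 -> L from 50 -> R from 14
Insert 77: L from 82 -> R from 50
Insert 24: L from 82 -> L from 50 -> R from 14 -> L from 35
Insert 51: L from 82 -> R from 50 -> L from 77

In-order: [14, 24, 35, 50, 51, 77, 82]


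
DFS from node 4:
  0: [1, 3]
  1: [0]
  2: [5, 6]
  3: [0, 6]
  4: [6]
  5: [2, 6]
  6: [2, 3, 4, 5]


Visit 4, push [6]
Visit 6, push [5, 3, 2]
Visit 2, push [5]
Visit 5, push []
Visit 3, push [0]
Visit 0, push [1]
Visit 1, push []

DFS order: [4, 6, 2, 5, 3, 0, 1]


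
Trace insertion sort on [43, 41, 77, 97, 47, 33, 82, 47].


Initial: [43, 41, 77, 97, 47, 33, 82, 47]
Insert 41: [41, 43, 77, 97, 47, 33, 82, 47]
Insert 77: [41, 43, 77, 97, 47, 33, 82, 47]
Insert 97: [41, 43, 77, 97, 47, 33, 82, 47]
Insert 47: [41, 43, 47, 77, 97, 33, 82, 47]
Insert 33: [33, 41, 43, 47, 77, 97, 82, 47]
Insert 82: [33, 41, 43, 47, 77, 82, 97, 47]
Insert 47: [33, 41, 43, 47, 47, 77, 82, 97]

Sorted: [33, 41, 43, 47, 47, 77, 82, 97]


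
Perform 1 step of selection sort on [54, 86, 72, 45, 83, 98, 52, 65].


Initial: [54, 86, 72, 45, 83, 98, 52, 65]
Step 1: min=45 at 3
  Swap: [45, 86, 72, 54, 83, 98, 52, 65]

After 1 step: [45, 86, 72, 54, 83, 98, 52, 65]


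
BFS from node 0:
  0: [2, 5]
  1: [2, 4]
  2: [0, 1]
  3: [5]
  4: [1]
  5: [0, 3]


Visit 0, enqueue [2, 5]
Visit 2, enqueue [1]
Visit 5, enqueue [3]
Visit 1, enqueue [4]
Visit 3, enqueue []
Visit 4, enqueue []

BFS order: [0, 2, 5, 1, 3, 4]


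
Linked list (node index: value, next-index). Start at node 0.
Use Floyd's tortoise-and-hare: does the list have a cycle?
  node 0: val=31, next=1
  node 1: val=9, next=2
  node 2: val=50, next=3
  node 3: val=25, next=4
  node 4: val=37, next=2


Floyd's tortoise (slow, +1) and hare (fast, +2):
  init: slow=0, fast=0
  step 1: slow=1, fast=2
  step 2: slow=2, fast=4
  step 3: slow=3, fast=3
  slow == fast at node 3: cycle detected

Cycle: yes


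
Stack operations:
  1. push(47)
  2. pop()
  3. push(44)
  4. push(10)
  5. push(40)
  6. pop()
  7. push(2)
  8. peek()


push(47) -> [47]
pop()->47, []
push(44) -> [44]
push(10) -> [44, 10]
push(40) -> [44, 10, 40]
pop()->40, [44, 10]
push(2) -> [44, 10, 2]
peek()->2

Final stack: [44, 10, 2]


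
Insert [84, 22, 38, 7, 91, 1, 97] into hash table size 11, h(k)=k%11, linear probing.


Insert 84: h=7 -> slot 7
Insert 22: h=0 -> slot 0
Insert 38: h=5 -> slot 5
Insert 7: h=7, 1 probes -> slot 8
Insert 91: h=3 -> slot 3
Insert 1: h=1 -> slot 1
Insert 97: h=9 -> slot 9

Table: [22, 1, None, 91, None, 38, None, 84, 7, 97, None]


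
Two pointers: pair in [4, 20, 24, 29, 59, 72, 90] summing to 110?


lo=0(4)+hi=6(90)=94
lo=1(20)+hi=6(90)=110

Yes: 20+90=110


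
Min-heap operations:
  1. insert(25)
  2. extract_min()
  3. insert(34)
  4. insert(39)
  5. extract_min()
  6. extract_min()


insert(25) -> [25]
extract_min()->25, []
insert(34) -> [34]
insert(39) -> [34, 39]
extract_min()->34, [39]
extract_min()->39, []

Final heap: []


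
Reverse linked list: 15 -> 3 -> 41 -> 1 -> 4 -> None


Step 1: curr=15, set curr.next=prev(None) | reversed so far: 15
Step 2: curr=3, set curr.next=prev(15) | reversed so far: 3 -> 15
Step 3: curr=41, set curr.next=prev(3) | reversed so far: 41 -> 3 -> 15
Step 4: curr=1, set curr.next=prev(41) | reversed so far: 1 -> 41 -> 3 -> 15
Step 5: curr=4, set curr.next=prev(1) | reversed so far: 4 -> 1 -> 41 -> 3 -> 15

4 -> 1 -> 41 -> 3 -> 15 -> None


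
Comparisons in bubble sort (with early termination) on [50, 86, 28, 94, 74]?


Algorithm: bubble sort (with early termination)
Input: [50, 86, 28, 94, 74]
Sorted: [28, 50, 74, 86, 94]

9


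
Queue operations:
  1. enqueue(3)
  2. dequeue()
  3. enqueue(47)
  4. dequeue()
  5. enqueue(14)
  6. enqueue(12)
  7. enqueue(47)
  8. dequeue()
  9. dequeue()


enqueue(3) -> [3]
dequeue()->3, []
enqueue(47) -> [47]
dequeue()->47, []
enqueue(14) -> [14]
enqueue(12) -> [14, 12]
enqueue(47) -> [14, 12, 47]
dequeue()->14, [12, 47]
dequeue()->12, [47]

Final queue: [47]


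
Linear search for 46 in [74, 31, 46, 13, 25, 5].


i=0: 74!=46
i=1: 31!=46
i=2: 46==46 found!

Found at 2, 3 comps


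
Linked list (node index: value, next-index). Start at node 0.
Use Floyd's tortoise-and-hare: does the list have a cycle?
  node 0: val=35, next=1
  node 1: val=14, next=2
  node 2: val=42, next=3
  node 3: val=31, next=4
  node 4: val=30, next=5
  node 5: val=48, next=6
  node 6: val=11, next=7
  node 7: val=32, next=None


Floyd's tortoise (slow, +1) and hare (fast, +2):
  init: slow=0, fast=0
  step 1: slow=1, fast=2
  step 2: slow=2, fast=4
  step 3: slow=3, fast=6
  step 4: fast 6->7->None, no cycle

Cycle: no


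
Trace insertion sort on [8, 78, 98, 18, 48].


Initial: [8, 78, 98, 18, 48]
Insert 78: [8, 78, 98, 18, 48]
Insert 98: [8, 78, 98, 18, 48]
Insert 18: [8, 18, 78, 98, 48]
Insert 48: [8, 18, 48, 78, 98]

Sorted: [8, 18, 48, 78, 98]


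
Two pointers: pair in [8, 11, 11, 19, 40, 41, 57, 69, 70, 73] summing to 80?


lo=0(8)+hi=9(73)=81
lo=0(8)+hi=8(70)=78
lo=1(11)+hi=8(70)=81
lo=1(11)+hi=7(69)=80

Yes: 11+69=80


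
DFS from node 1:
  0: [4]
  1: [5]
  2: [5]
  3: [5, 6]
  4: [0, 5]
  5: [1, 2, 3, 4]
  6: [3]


Visit 1, push [5]
Visit 5, push [4, 3, 2]
Visit 2, push []
Visit 3, push [6]
Visit 6, push []
Visit 4, push [0]
Visit 0, push []

DFS order: [1, 5, 2, 3, 6, 4, 0]


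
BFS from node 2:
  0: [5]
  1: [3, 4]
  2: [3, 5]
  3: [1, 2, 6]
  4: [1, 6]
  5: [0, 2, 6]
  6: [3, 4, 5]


Visit 2, enqueue [3, 5]
Visit 3, enqueue [1, 6]
Visit 5, enqueue [0]
Visit 1, enqueue [4]
Visit 6, enqueue []
Visit 0, enqueue []
Visit 4, enqueue []

BFS order: [2, 3, 5, 1, 6, 0, 4]


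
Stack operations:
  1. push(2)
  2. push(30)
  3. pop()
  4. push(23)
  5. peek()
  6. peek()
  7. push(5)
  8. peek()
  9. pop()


push(2) -> [2]
push(30) -> [2, 30]
pop()->30, [2]
push(23) -> [2, 23]
peek()->23
peek()->23
push(5) -> [2, 23, 5]
peek()->5
pop()->5, [2, 23]

Final stack: [2, 23]


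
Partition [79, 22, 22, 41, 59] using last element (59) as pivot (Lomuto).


Pivot: 59
  22 <= 59: swap -> [22, 79, 22, 41, 59]
  22 <= 59: swap -> [22, 22, 79, 41, 59]
  41 <= 59: swap -> [22, 22, 41, 79, 59]
Place pivot at 3: [22, 22, 41, 59, 79]

Partitioned: [22, 22, 41, 59, 79]


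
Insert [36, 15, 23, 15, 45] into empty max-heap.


Insert 36: [36]
Insert 15: [36, 15]
Insert 23: [36, 15, 23]
Insert 15: [36, 15, 23, 15]
Insert 45: [45, 36, 23, 15, 15]

Final heap: [45, 36, 23, 15, 15]


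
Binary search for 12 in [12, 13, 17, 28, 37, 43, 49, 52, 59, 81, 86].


Step 1: lo=0, hi=10, mid=5, val=43
Step 2: lo=0, hi=4, mid=2, val=17
Step 3: lo=0, hi=1, mid=0, val=12

Found at index 0


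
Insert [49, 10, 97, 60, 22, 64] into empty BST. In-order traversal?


Insert 49: root
Insert 10: L from 49
Insert 97: R from 49
Insert 60: R from 49 -> L from 97
Insert 22: L from 49 -> R from 10
Insert 64: R from 49 -> L from 97 -> R from 60

In-order: [10, 22, 49, 60, 64, 97]


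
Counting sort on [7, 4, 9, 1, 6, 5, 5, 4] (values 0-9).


Input: [7, 4, 9, 1, 6, 5, 5, 4]
Counts: [0, 1, 0, 0, 2, 2, 1, 1, 0, 1]

Sorted: [1, 4, 4, 5, 5, 6, 7, 9]


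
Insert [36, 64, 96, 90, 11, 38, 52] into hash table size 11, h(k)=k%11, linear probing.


Insert 36: h=3 -> slot 3
Insert 64: h=9 -> slot 9
Insert 96: h=8 -> slot 8
Insert 90: h=2 -> slot 2
Insert 11: h=0 -> slot 0
Insert 38: h=5 -> slot 5
Insert 52: h=8, 2 probes -> slot 10

Table: [11, None, 90, 36, None, 38, None, None, 96, 64, 52]


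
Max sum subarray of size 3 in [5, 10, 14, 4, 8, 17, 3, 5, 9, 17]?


[0:3]: 29
[1:4]: 28
[2:5]: 26
[3:6]: 29
[4:7]: 28
[5:8]: 25
[6:9]: 17
[7:10]: 31

Max: 31 at [7:10]


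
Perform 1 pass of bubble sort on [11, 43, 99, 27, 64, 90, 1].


Initial: [11, 43, 99, 27, 64, 90, 1]
Pass 1: [11, 43, 27, 64, 90, 1, 99] (4 swaps)

After 1 pass: [11, 43, 27, 64, 90, 1, 99]


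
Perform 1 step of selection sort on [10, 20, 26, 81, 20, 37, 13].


Initial: [10, 20, 26, 81, 20, 37, 13]
Step 1: min=10 at 0
  Swap: [10, 20, 26, 81, 20, 37, 13]

After 1 step: [10, 20, 26, 81, 20, 37, 13]


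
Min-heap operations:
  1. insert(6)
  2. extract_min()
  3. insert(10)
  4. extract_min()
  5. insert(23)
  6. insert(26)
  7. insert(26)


insert(6) -> [6]
extract_min()->6, []
insert(10) -> [10]
extract_min()->10, []
insert(23) -> [23]
insert(26) -> [23, 26]
insert(26) -> [23, 26, 26]

Final heap: [23, 26, 26]


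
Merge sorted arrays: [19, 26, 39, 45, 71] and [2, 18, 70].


Take 2 from B
Take 18 from B
Take 19 from A
Take 26 from A
Take 39 from A
Take 45 from A
Take 70 from B

Merged: [2, 18, 19, 26, 39, 45, 70, 71]


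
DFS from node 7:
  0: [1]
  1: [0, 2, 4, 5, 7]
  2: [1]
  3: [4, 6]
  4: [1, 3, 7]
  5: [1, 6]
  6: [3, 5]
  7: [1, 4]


Visit 7, push [4, 1]
Visit 1, push [5, 4, 2, 0]
Visit 0, push []
Visit 2, push []
Visit 4, push [3]
Visit 3, push [6]
Visit 6, push [5]
Visit 5, push []

DFS order: [7, 1, 0, 2, 4, 3, 6, 5]


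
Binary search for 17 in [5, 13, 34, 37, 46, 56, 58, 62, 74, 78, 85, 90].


Step 1: lo=0, hi=11, mid=5, val=56
Step 2: lo=0, hi=4, mid=2, val=34
Step 3: lo=0, hi=1, mid=0, val=5
Step 4: lo=1, hi=1, mid=1, val=13

Not found


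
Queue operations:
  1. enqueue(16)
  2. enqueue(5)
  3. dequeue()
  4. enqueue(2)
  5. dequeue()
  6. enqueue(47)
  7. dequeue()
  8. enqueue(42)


enqueue(16) -> [16]
enqueue(5) -> [16, 5]
dequeue()->16, [5]
enqueue(2) -> [5, 2]
dequeue()->5, [2]
enqueue(47) -> [2, 47]
dequeue()->2, [47]
enqueue(42) -> [47, 42]

Final queue: [47, 42]


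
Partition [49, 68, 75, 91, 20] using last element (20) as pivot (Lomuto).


Pivot: 20
Place pivot at 0: [20, 68, 75, 91, 49]

Partitioned: [20, 68, 75, 91, 49]


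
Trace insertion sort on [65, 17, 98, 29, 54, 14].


Initial: [65, 17, 98, 29, 54, 14]
Insert 17: [17, 65, 98, 29, 54, 14]
Insert 98: [17, 65, 98, 29, 54, 14]
Insert 29: [17, 29, 65, 98, 54, 14]
Insert 54: [17, 29, 54, 65, 98, 14]
Insert 14: [14, 17, 29, 54, 65, 98]

Sorted: [14, 17, 29, 54, 65, 98]


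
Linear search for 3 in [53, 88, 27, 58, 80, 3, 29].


i=0: 53!=3
i=1: 88!=3
i=2: 27!=3
i=3: 58!=3
i=4: 80!=3
i=5: 3==3 found!

Found at 5, 6 comps


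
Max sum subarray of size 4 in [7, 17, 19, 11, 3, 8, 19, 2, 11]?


[0:4]: 54
[1:5]: 50
[2:6]: 41
[3:7]: 41
[4:8]: 32
[5:9]: 40

Max: 54 at [0:4]


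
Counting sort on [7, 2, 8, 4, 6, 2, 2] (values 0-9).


Input: [7, 2, 8, 4, 6, 2, 2]
Counts: [0, 0, 3, 0, 1, 0, 1, 1, 1, 0]

Sorted: [2, 2, 2, 4, 6, 7, 8]


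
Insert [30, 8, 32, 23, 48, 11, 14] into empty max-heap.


Insert 30: [30]
Insert 8: [30, 8]
Insert 32: [32, 8, 30]
Insert 23: [32, 23, 30, 8]
Insert 48: [48, 32, 30, 8, 23]
Insert 11: [48, 32, 30, 8, 23, 11]
Insert 14: [48, 32, 30, 8, 23, 11, 14]

Final heap: [48, 32, 30, 8, 23, 11, 14]


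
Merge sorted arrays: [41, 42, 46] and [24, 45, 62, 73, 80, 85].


Take 24 from B
Take 41 from A
Take 42 from A
Take 45 from B
Take 46 from A

Merged: [24, 41, 42, 45, 46, 62, 73, 80, 85]


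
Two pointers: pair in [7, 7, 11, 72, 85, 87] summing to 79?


lo=0(7)+hi=5(87)=94
lo=0(7)+hi=4(85)=92
lo=0(7)+hi=3(72)=79

Yes: 7+72=79


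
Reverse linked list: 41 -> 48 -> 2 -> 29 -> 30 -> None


Step 1: curr=41, set curr.next=prev(None) | reversed so far: 41
Step 2: curr=48, set curr.next=prev(41) | reversed so far: 48 -> 41
Step 3: curr=2, set curr.next=prev(48) | reversed so far: 2 -> 48 -> 41
Step 4: curr=29, set curr.next=prev(2) | reversed so far: 29 -> 2 -> 48 -> 41
Step 5: curr=30, set curr.next=prev(29) | reversed so far: 30 -> 29 -> 2 -> 48 -> 41

30 -> 29 -> 2 -> 48 -> 41 -> None


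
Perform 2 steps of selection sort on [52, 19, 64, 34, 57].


Initial: [52, 19, 64, 34, 57]
Step 1: min=19 at 1
  Swap: [19, 52, 64, 34, 57]
Step 2: min=34 at 3
  Swap: [19, 34, 64, 52, 57]

After 2 steps: [19, 34, 64, 52, 57]


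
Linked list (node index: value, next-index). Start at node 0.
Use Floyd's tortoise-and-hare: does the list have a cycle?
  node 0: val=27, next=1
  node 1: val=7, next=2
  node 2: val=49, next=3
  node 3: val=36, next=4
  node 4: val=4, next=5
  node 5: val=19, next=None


Floyd's tortoise (slow, +1) and hare (fast, +2):
  init: slow=0, fast=0
  step 1: slow=1, fast=2
  step 2: slow=2, fast=4
  step 3: fast 4->5->None, no cycle

Cycle: no


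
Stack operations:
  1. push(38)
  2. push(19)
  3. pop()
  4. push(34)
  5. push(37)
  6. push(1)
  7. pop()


push(38) -> [38]
push(19) -> [38, 19]
pop()->19, [38]
push(34) -> [38, 34]
push(37) -> [38, 34, 37]
push(1) -> [38, 34, 37, 1]
pop()->1, [38, 34, 37]

Final stack: [38, 34, 37]


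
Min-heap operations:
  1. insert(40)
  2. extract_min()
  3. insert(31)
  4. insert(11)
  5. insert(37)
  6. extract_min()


insert(40) -> [40]
extract_min()->40, []
insert(31) -> [31]
insert(11) -> [11, 31]
insert(37) -> [11, 31, 37]
extract_min()->11, [31, 37]

Final heap: [31, 37]


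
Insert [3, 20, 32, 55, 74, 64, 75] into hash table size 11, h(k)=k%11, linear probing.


Insert 3: h=3 -> slot 3
Insert 20: h=9 -> slot 9
Insert 32: h=10 -> slot 10
Insert 55: h=0 -> slot 0
Insert 74: h=8 -> slot 8
Insert 64: h=9, 3 probes -> slot 1
Insert 75: h=9, 4 probes -> slot 2

Table: [55, 64, 75, 3, None, None, None, None, 74, 20, 32]


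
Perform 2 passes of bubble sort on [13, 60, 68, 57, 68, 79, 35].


Initial: [13, 60, 68, 57, 68, 79, 35]
Pass 1: [13, 60, 57, 68, 68, 35, 79] (2 swaps)
Pass 2: [13, 57, 60, 68, 35, 68, 79] (2 swaps)

After 2 passes: [13, 57, 60, 68, 35, 68, 79]


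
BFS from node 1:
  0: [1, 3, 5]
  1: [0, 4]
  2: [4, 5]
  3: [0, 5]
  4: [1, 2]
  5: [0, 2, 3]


Visit 1, enqueue [0, 4]
Visit 0, enqueue [3, 5]
Visit 4, enqueue [2]
Visit 3, enqueue []
Visit 5, enqueue []
Visit 2, enqueue []

BFS order: [1, 0, 4, 3, 5, 2]


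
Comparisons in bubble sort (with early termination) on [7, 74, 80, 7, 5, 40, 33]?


Algorithm: bubble sort (with early termination)
Input: [7, 74, 80, 7, 5, 40, 33]
Sorted: [5, 7, 7, 33, 40, 74, 80]

20


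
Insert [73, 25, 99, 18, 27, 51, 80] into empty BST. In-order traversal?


Insert 73: root
Insert 25: L from 73
Insert 99: R from 73
Insert 18: L from 73 -> L from 25
Insert 27: L from 73 -> R from 25
Insert 51: L from 73 -> R from 25 -> R from 27
Insert 80: R from 73 -> L from 99

In-order: [18, 25, 27, 51, 73, 80, 99]


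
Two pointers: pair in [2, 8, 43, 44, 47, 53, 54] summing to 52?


lo=0(2)+hi=6(54)=56
lo=0(2)+hi=5(53)=55
lo=0(2)+hi=4(47)=49
lo=1(8)+hi=4(47)=55
lo=1(8)+hi=3(44)=52

Yes: 8+44=52


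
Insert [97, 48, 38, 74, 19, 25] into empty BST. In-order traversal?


Insert 97: root
Insert 48: L from 97
Insert 38: L from 97 -> L from 48
Insert 74: L from 97 -> R from 48
Insert 19: L from 97 -> L from 48 -> L from 38
Insert 25: L from 97 -> L from 48 -> L from 38 -> R from 19

In-order: [19, 25, 38, 48, 74, 97]


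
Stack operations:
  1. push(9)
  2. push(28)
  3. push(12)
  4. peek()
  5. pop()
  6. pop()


push(9) -> [9]
push(28) -> [9, 28]
push(12) -> [9, 28, 12]
peek()->12
pop()->12, [9, 28]
pop()->28, [9]

Final stack: [9]


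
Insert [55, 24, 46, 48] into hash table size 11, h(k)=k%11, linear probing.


Insert 55: h=0 -> slot 0
Insert 24: h=2 -> slot 2
Insert 46: h=2, 1 probes -> slot 3
Insert 48: h=4 -> slot 4

Table: [55, None, 24, 46, 48, None, None, None, None, None, None]


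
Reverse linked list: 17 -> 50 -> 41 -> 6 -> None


Step 1: curr=17, set curr.next=prev(None) | reversed so far: 17
Step 2: curr=50, set curr.next=prev(17) | reversed so far: 50 -> 17
Step 3: curr=41, set curr.next=prev(50) | reversed so far: 41 -> 50 -> 17
Step 4: curr=6, set curr.next=prev(41) | reversed so far: 6 -> 41 -> 50 -> 17

6 -> 41 -> 50 -> 17 -> None


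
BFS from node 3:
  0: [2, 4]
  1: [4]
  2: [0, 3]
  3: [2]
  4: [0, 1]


Visit 3, enqueue [2]
Visit 2, enqueue [0]
Visit 0, enqueue [4]
Visit 4, enqueue [1]
Visit 1, enqueue []

BFS order: [3, 2, 0, 4, 1]


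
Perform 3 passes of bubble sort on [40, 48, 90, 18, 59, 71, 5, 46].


Initial: [40, 48, 90, 18, 59, 71, 5, 46]
Pass 1: [40, 48, 18, 59, 71, 5, 46, 90] (5 swaps)
Pass 2: [40, 18, 48, 59, 5, 46, 71, 90] (3 swaps)
Pass 3: [18, 40, 48, 5, 46, 59, 71, 90] (3 swaps)

After 3 passes: [18, 40, 48, 5, 46, 59, 71, 90]


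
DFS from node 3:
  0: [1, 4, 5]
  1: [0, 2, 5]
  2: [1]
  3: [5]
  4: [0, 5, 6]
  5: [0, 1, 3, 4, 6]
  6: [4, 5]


Visit 3, push [5]
Visit 5, push [6, 4, 1, 0]
Visit 0, push [4, 1]
Visit 1, push [2]
Visit 2, push []
Visit 4, push [6]
Visit 6, push []

DFS order: [3, 5, 0, 1, 2, 4, 6]


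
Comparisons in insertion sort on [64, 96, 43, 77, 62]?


Algorithm: insertion sort
Input: [64, 96, 43, 77, 62]
Sorted: [43, 62, 64, 77, 96]

9


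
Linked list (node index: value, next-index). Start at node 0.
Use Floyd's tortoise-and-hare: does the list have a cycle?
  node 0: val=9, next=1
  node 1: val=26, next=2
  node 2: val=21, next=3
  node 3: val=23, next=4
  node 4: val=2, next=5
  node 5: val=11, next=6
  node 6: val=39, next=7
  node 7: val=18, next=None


Floyd's tortoise (slow, +1) and hare (fast, +2):
  init: slow=0, fast=0
  step 1: slow=1, fast=2
  step 2: slow=2, fast=4
  step 3: slow=3, fast=6
  step 4: fast 6->7->None, no cycle

Cycle: no


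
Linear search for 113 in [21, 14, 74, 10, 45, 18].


i=0: 21!=113
i=1: 14!=113
i=2: 74!=113
i=3: 10!=113
i=4: 45!=113
i=5: 18!=113

Not found, 6 comps


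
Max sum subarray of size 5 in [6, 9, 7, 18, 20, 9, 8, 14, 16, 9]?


[0:5]: 60
[1:6]: 63
[2:7]: 62
[3:8]: 69
[4:9]: 67
[5:10]: 56

Max: 69 at [3:8]


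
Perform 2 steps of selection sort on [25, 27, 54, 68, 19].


Initial: [25, 27, 54, 68, 19]
Step 1: min=19 at 4
  Swap: [19, 27, 54, 68, 25]
Step 2: min=25 at 4
  Swap: [19, 25, 54, 68, 27]

After 2 steps: [19, 25, 54, 68, 27]


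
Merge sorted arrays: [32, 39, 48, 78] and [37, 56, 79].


Take 32 from A
Take 37 from B
Take 39 from A
Take 48 from A
Take 56 from B
Take 78 from A

Merged: [32, 37, 39, 48, 56, 78, 79]


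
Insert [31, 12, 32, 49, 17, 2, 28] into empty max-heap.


Insert 31: [31]
Insert 12: [31, 12]
Insert 32: [32, 12, 31]
Insert 49: [49, 32, 31, 12]
Insert 17: [49, 32, 31, 12, 17]
Insert 2: [49, 32, 31, 12, 17, 2]
Insert 28: [49, 32, 31, 12, 17, 2, 28]

Final heap: [49, 32, 31, 12, 17, 2, 28]


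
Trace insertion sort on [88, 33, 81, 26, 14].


Initial: [88, 33, 81, 26, 14]
Insert 33: [33, 88, 81, 26, 14]
Insert 81: [33, 81, 88, 26, 14]
Insert 26: [26, 33, 81, 88, 14]
Insert 14: [14, 26, 33, 81, 88]

Sorted: [14, 26, 33, 81, 88]


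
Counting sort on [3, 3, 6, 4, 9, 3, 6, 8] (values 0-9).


Input: [3, 3, 6, 4, 9, 3, 6, 8]
Counts: [0, 0, 0, 3, 1, 0, 2, 0, 1, 1]

Sorted: [3, 3, 3, 4, 6, 6, 8, 9]


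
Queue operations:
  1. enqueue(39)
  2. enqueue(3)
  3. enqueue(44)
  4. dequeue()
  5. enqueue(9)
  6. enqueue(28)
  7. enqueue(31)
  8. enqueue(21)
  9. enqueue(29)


enqueue(39) -> [39]
enqueue(3) -> [39, 3]
enqueue(44) -> [39, 3, 44]
dequeue()->39, [3, 44]
enqueue(9) -> [3, 44, 9]
enqueue(28) -> [3, 44, 9, 28]
enqueue(31) -> [3, 44, 9, 28, 31]
enqueue(21) -> [3, 44, 9, 28, 31, 21]
enqueue(29) -> [3, 44, 9, 28, 31, 21, 29]

Final queue: [3, 44, 9, 28, 31, 21, 29]


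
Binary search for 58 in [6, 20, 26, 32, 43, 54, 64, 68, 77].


Step 1: lo=0, hi=8, mid=4, val=43
Step 2: lo=5, hi=8, mid=6, val=64
Step 3: lo=5, hi=5, mid=5, val=54

Not found


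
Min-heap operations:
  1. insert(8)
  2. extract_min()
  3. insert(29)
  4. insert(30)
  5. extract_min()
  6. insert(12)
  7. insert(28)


insert(8) -> [8]
extract_min()->8, []
insert(29) -> [29]
insert(30) -> [29, 30]
extract_min()->29, [30]
insert(12) -> [12, 30]
insert(28) -> [12, 30, 28]

Final heap: [12, 30, 28]


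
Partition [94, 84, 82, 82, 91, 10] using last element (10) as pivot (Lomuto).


Pivot: 10
Place pivot at 0: [10, 84, 82, 82, 91, 94]

Partitioned: [10, 84, 82, 82, 91, 94]


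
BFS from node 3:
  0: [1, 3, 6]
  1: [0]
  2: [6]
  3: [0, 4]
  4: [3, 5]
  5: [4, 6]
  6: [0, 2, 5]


Visit 3, enqueue [0, 4]
Visit 0, enqueue [1, 6]
Visit 4, enqueue [5]
Visit 1, enqueue []
Visit 6, enqueue [2]
Visit 5, enqueue []
Visit 2, enqueue []

BFS order: [3, 0, 4, 1, 6, 5, 2]


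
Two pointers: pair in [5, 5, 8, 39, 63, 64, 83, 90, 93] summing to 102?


lo=0(5)+hi=8(93)=98
lo=1(5)+hi=8(93)=98
lo=2(8)+hi=8(93)=101
lo=3(39)+hi=8(93)=132
lo=3(39)+hi=7(90)=129
lo=3(39)+hi=6(83)=122
lo=3(39)+hi=5(64)=103
lo=3(39)+hi=4(63)=102

Yes: 39+63=102


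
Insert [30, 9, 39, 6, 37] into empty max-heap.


Insert 30: [30]
Insert 9: [30, 9]
Insert 39: [39, 9, 30]
Insert 6: [39, 9, 30, 6]
Insert 37: [39, 37, 30, 6, 9]

Final heap: [39, 37, 30, 6, 9]


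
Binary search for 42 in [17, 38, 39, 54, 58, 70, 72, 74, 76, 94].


Step 1: lo=0, hi=9, mid=4, val=58
Step 2: lo=0, hi=3, mid=1, val=38
Step 3: lo=2, hi=3, mid=2, val=39
Step 4: lo=3, hi=3, mid=3, val=54

Not found


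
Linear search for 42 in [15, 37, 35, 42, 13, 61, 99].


i=0: 15!=42
i=1: 37!=42
i=2: 35!=42
i=3: 42==42 found!

Found at 3, 4 comps


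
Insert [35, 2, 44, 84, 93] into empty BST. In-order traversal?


Insert 35: root
Insert 2: L from 35
Insert 44: R from 35
Insert 84: R from 35 -> R from 44
Insert 93: R from 35 -> R from 44 -> R from 84

In-order: [2, 35, 44, 84, 93]


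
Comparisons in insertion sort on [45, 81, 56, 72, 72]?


Algorithm: insertion sort
Input: [45, 81, 56, 72, 72]
Sorted: [45, 56, 72, 72, 81]

7


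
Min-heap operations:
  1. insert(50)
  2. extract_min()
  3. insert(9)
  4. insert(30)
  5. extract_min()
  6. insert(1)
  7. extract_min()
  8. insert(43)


insert(50) -> [50]
extract_min()->50, []
insert(9) -> [9]
insert(30) -> [9, 30]
extract_min()->9, [30]
insert(1) -> [1, 30]
extract_min()->1, [30]
insert(43) -> [30, 43]

Final heap: [30, 43]


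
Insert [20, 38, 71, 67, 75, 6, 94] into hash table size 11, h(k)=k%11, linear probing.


Insert 20: h=9 -> slot 9
Insert 38: h=5 -> slot 5
Insert 71: h=5, 1 probes -> slot 6
Insert 67: h=1 -> slot 1
Insert 75: h=9, 1 probes -> slot 10
Insert 6: h=6, 1 probes -> slot 7
Insert 94: h=6, 2 probes -> slot 8

Table: [None, 67, None, None, None, 38, 71, 6, 94, 20, 75]


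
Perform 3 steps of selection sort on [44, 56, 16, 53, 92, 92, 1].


Initial: [44, 56, 16, 53, 92, 92, 1]
Step 1: min=1 at 6
  Swap: [1, 56, 16, 53, 92, 92, 44]
Step 2: min=16 at 2
  Swap: [1, 16, 56, 53, 92, 92, 44]
Step 3: min=44 at 6
  Swap: [1, 16, 44, 53, 92, 92, 56]

After 3 steps: [1, 16, 44, 53, 92, 92, 56]


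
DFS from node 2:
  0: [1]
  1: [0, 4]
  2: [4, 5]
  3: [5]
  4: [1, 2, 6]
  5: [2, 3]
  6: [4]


Visit 2, push [5, 4]
Visit 4, push [6, 1]
Visit 1, push [0]
Visit 0, push []
Visit 6, push []
Visit 5, push [3]
Visit 3, push []

DFS order: [2, 4, 1, 0, 6, 5, 3]


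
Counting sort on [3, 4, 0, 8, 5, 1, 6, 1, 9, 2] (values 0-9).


Input: [3, 4, 0, 8, 5, 1, 6, 1, 9, 2]
Counts: [1, 2, 1, 1, 1, 1, 1, 0, 1, 1]

Sorted: [0, 1, 1, 2, 3, 4, 5, 6, 8, 9]


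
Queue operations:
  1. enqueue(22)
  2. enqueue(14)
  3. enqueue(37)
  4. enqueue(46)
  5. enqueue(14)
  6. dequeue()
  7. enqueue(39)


enqueue(22) -> [22]
enqueue(14) -> [22, 14]
enqueue(37) -> [22, 14, 37]
enqueue(46) -> [22, 14, 37, 46]
enqueue(14) -> [22, 14, 37, 46, 14]
dequeue()->22, [14, 37, 46, 14]
enqueue(39) -> [14, 37, 46, 14, 39]

Final queue: [14, 37, 46, 14, 39]


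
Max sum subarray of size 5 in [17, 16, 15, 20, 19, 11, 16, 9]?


[0:5]: 87
[1:6]: 81
[2:7]: 81
[3:8]: 75

Max: 87 at [0:5]


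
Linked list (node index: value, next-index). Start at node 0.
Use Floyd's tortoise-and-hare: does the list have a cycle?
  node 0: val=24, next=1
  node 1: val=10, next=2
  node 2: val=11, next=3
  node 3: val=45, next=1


Floyd's tortoise (slow, +1) and hare (fast, +2):
  init: slow=0, fast=0
  step 1: slow=1, fast=2
  step 2: slow=2, fast=1
  step 3: slow=3, fast=3
  slow == fast at node 3: cycle detected

Cycle: yes


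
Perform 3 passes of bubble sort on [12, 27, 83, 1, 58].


Initial: [12, 27, 83, 1, 58]
Pass 1: [12, 27, 1, 58, 83] (2 swaps)
Pass 2: [12, 1, 27, 58, 83] (1 swaps)
Pass 3: [1, 12, 27, 58, 83] (1 swaps)

After 3 passes: [1, 12, 27, 58, 83]


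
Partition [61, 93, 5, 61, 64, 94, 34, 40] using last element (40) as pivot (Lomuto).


Pivot: 40
  5 <= 40: swap -> [5, 93, 61, 61, 64, 94, 34, 40]
  34 <= 40: swap -> [5, 34, 61, 61, 64, 94, 93, 40]
Place pivot at 2: [5, 34, 40, 61, 64, 94, 93, 61]

Partitioned: [5, 34, 40, 61, 64, 94, 93, 61]


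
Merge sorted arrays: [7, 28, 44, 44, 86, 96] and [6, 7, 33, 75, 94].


Take 6 from B
Take 7 from A
Take 7 from B
Take 28 from A
Take 33 from B
Take 44 from A
Take 44 from A
Take 75 from B
Take 86 from A
Take 94 from B

Merged: [6, 7, 7, 28, 33, 44, 44, 75, 86, 94, 96]


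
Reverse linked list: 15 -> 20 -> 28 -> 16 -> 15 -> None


Step 1: curr=15, set curr.next=prev(None) | reversed so far: 15
Step 2: curr=20, set curr.next=prev(15) | reversed so far: 20 -> 15
Step 3: curr=28, set curr.next=prev(20) | reversed so far: 28 -> 20 -> 15
Step 4: curr=16, set curr.next=prev(28) | reversed so far: 16 -> 28 -> 20 -> 15
Step 5: curr=15, set curr.next=prev(16) | reversed so far: 15 -> 16 -> 28 -> 20 -> 15

15 -> 16 -> 28 -> 20 -> 15 -> None


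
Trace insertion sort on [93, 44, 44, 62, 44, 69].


Initial: [93, 44, 44, 62, 44, 69]
Insert 44: [44, 93, 44, 62, 44, 69]
Insert 44: [44, 44, 93, 62, 44, 69]
Insert 62: [44, 44, 62, 93, 44, 69]
Insert 44: [44, 44, 44, 62, 93, 69]
Insert 69: [44, 44, 44, 62, 69, 93]

Sorted: [44, 44, 44, 62, 69, 93]
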